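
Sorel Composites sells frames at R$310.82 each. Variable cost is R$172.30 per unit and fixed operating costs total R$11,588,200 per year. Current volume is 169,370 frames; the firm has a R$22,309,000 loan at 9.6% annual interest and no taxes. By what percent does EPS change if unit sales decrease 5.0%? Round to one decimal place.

Total contribution margin = 169,370 × R$138.52 = R$23,461,132.40.
Operating income = contribution − fixed costs = R$23,461,132.40 − R$11,588,200 = R$11,872,932.40.
After interest of R$2,141,664.00, pre-tax earnings = R$9,731,268.40.
DCL = total CM / (EBIT − I) = R$23,461,132.40 / R$9,731,268.40 = 2.4109.
EPS therefore changes by 2.4109 × (-5.0%) = -12.1%.

-12.1%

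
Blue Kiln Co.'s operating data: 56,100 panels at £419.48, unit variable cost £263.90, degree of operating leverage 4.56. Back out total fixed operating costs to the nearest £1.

£6,813,995

Total contribution margin = 56,100 × £155.58 = £8,728,038.00.
DOL = contribution / EBIT, so EBIT = £8,728,038.00 / 4.56 = £1,914,043.42.
And FC = contribution − EBIT = £8,728,038.00 − £1,914,043.42 = £6,813,995.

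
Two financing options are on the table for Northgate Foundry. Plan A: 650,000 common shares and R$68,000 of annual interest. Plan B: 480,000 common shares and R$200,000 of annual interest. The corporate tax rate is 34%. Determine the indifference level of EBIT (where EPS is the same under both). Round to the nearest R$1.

At indifference, (EBIT − 68,000)(1 − t)/650,000 = (EBIT − 200,000)(1 − t)/480,000.
Cancelling (1 − t) and cross-multiplying: 480,000·(EBIT − 68,000) = 650,000·(EBIT − 200,000).
Solving, EBIT = (200,000·650,000 − 68,000·480,000) / (650,000 − 480,000) = 97,360,000,000 / 170,000 = 572,705.88.

R$572,706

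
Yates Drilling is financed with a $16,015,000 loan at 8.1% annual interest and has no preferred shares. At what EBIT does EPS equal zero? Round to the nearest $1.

$1,297,215

Annual interest = 8.1% × $16,015,000 = $1,297,215.00.
Without preferred stock the financial break-even is simply EBIT = interest = $1,297,215.00.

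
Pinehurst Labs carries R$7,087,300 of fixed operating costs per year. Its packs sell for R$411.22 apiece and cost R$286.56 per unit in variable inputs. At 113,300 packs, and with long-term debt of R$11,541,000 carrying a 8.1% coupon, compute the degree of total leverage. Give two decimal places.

2.31

At 113,300 units, contribution = 113,300 × R$124.66 = R$14,123,978.00.
Operating income = contribution − fixed costs = R$14,123,978.00 − R$7,087,300 = R$7,036,678.00. Interest = R$934,821.00, so EBIT − I = R$6,101,857.00.
Degree of total leverage = total CM / (EBIT − interest) = R$14,123,978.00 / R$6,101,857.00 = 2.3147.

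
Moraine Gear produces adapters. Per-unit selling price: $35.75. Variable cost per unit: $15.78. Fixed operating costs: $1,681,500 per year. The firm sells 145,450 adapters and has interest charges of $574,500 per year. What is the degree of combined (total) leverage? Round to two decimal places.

At 145,450 units, contribution = 145,450 × $19.97 = $2,904,636.50.
Subtracting fixed costs: EBIT = $2,904,636.50 − $1,681,500 = $1,223,136.50. Interest = $574,500.00.
DOL = $2,904,636.50 ÷ $1,223,136.50 = 2.3747; DFL = $1,223,136.50 ÷ $648,636.50 = 1.8857.
DCL = DOL × DFL = 2.3747 × 1.8857 = 4.4780.

4.48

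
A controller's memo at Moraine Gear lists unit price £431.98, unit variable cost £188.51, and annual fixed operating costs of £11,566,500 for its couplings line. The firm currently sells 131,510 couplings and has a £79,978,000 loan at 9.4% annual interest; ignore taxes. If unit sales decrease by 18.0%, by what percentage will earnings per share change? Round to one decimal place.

-44.6%

Contribution at this volume is 131,510 × £243.47 = £32,018,739.70.
Operating income = contribution − fixed costs = £32,018,739.70 − £11,566,500 = £20,452,239.70.
Interest = £7,517,932.00, so EBIT − I = £12,934,307.70.
DCL = total CM / (EBIT − I) = £32,018,739.70 / £12,934,307.70 = 2.4755.
%ΔEPS = DCL × %ΔSales = 2.4755 × -18.0% = -44.6%.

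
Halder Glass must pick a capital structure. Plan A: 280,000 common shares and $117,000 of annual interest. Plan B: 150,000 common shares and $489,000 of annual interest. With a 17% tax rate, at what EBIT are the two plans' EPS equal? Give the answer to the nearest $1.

$918,231

Set EPS_A = EPS_B: (EBIT − $117,000)(1 − 0.17) ÷ 280,000 = (EBIT − $489,000)(1 − 0.17) ÷ 150,000.
Cancelling (1 − t) and cross-multiplying: 150,000·(EBIT − 117,000) = 280,000·(EBIT − 489,000).
Solving, EBIT = (489,000·280,000 − 117,000·150,000) / (280,000 − 150,000) = 119,370,000,000 / 130,000 = 918,230.77.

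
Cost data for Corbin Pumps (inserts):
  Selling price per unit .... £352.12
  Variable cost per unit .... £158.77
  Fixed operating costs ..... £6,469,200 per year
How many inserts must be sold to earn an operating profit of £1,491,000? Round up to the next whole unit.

Contribution margin per unit = £352.12 − £158.77 = £193.35.
Need Q such that Q × £193.35 − £6,469,200 = £1,491,000, i.e. Q = £7,960,200 / £193.35 = 41,169.90 → 41,170.

41,170 inserts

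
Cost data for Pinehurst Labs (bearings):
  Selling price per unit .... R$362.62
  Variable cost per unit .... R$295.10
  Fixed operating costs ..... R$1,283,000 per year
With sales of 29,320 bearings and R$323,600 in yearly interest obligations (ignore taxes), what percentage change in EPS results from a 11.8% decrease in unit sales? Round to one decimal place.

Total contribution margin = 29,320 × R$67.52 = R$1,979,686.40.
EBIT = R$1,979,686.40 − R$1,283,000 = R$696,686.40.
Interest = R$323,600.00, so EBIT − I = R$373,086.40.
Degree of combined leverage = contribution ÷ (EBIT − I) = R$1,979,686.40 ÷ R$373,086.40 = 5.3062.
%ΔEPS = DCL × %ΔSales = 5.3062 × -11.8% = -62.6%.

-62.6%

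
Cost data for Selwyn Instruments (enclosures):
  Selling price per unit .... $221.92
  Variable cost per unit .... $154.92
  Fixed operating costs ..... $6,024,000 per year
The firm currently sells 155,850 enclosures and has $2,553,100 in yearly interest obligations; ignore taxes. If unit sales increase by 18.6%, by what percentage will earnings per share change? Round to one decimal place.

+104.1%

Contribution at this volume is 155,850 × $67.00 = $10,441,950.00.
Subtracting fixed costs: EBIT = $10,441,950.00 − $6,024,000 = $4,417,950.00.
Interest = $2,553,100.00, so EBIT − I = $1,864,850.00.
Degree of combined leverage = contribution ÷ (EBIT − I) = $10,441,950.00 ÷ $1,864,850.00 = 5.5994.
%ΔEPS = DCL × %ΔSales = 5.5994 × +18.6% = +104.1%.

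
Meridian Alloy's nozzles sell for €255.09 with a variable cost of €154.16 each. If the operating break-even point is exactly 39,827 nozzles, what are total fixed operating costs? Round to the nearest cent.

€4,019,739.11

Each unit contributes €255.09 − €154.16 = €100.93.
Fixed costs = break-even units × CM = 39,827 × €100.93 = €4,019,739.11.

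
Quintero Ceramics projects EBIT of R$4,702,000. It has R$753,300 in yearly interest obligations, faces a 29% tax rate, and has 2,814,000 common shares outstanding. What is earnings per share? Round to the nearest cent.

Pre-tax income = R$4,702,000 − R$753,300.00 = R$3,948,700.00.
After tax at 29%: net income = R$3,948,700.00 × 0.71 = R$2,803,577.00.
EPS = R$2,803,577.00 ÷ 2,814,000 = R$1.00.

R$1.00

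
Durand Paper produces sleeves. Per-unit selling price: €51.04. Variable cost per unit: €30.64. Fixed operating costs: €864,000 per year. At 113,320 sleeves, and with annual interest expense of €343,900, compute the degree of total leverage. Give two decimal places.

Contribution at this volume is 113,320 × €20.40 = €2,311,728.00.
Subtracting fixed costs: EBIT = €2,311,728.00 − €864,000 = €1,447,728.00. Interest = €343,900.00.
DOL = €2,311,728.00 ÷ €1,447,728.00 = 1.5968; DFL = €1,447,728.00 ÷ €1,103,828.00 = 1.3116.
DCL = DOL × DFL = 1.5968 × 1.3116 = 2.0944.

2.09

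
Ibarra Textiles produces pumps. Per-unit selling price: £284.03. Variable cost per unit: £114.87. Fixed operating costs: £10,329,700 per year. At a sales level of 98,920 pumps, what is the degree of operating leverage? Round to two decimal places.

Total contribution margin = 98,920 × £169.16 = £16,733,307.20.
Subtracting fixed costs: EBIT = £16,733,307.20 − £10,329,700 = £6,403,607.20.
So DOL = total CM / EBIT = £16,733,307.20 / £6,403,607.20 = 2.6131.

2.61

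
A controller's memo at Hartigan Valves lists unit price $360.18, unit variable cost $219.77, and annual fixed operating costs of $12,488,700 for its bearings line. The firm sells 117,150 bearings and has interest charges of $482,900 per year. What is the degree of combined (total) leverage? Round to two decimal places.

At 117,150 units, contribution = 117,150 × $140.41 = $16,449,031.50.
Subtracting fixed costs: EBIT = $16,449,031.50 − $12,488,700 = $3,960,331.50. Interest = $482,900.00.
DOL = $16,449,031.50 ÷ $3,960,331.50 = 4.1534; DFL = $3,960,331.50 ÷ $3,477,431.50 = 1.1389.
Combined leverage = 4.1534 × 1.1389 = 4.7303.

4.73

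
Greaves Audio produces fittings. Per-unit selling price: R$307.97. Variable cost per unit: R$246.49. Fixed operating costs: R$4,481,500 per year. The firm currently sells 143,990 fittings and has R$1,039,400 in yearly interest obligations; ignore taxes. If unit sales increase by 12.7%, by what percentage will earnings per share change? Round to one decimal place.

+33.7%

Total contribution margin = 143,990 × R$61.48 = R$8,852,505.20.
EBIT = R$8,852,505.20 − R$4,481,500 = R$4,371,005.20.
Interest = R$1,039,400.00, so EBIT − I = R$3,331,605.20.
Degree of combined leverage = contribution ÷ (EBIT − I) = R$8,852,505.20 ÷ R$3,331,605.20 = 2.6571.
%ΔEPS = DCL × %ΔSales = 2.6571 × +12.7% = +33.7%.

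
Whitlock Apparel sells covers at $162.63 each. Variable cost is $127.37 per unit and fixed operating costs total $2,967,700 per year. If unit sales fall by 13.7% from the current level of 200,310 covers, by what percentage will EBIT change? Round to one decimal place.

-23.6%

Total contribution margin = 200,310 × $35.26 = $7,062,930.60.
EBIT = $7,062,930.60 − $2,967,700 = $4,095,230.60.
Degree of operating leverage = $7,062,930.60 / $4,095,230.60 = 1.7247.
So EBIT moves 1.7247 × (-13.7%) = -23.6%.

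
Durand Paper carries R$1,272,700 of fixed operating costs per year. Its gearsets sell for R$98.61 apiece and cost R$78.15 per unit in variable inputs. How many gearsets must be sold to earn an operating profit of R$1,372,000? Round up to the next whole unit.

Unit CM = price − variable cost = R$98.61 − R$78.15 = R$20.46.
Units = (FC + target) / CM = (R$1,272,700 + R$1,372,000) / R$20.46 = 129,261.97, so 129,262 gearsets.

129,262 gearsets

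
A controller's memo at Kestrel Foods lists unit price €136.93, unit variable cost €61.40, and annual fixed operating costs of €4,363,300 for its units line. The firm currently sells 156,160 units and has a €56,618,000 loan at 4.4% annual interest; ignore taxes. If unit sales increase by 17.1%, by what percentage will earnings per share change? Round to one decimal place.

Contribution at this volume is 156,160 × €75.53 = €11,794,764.80.
EBIT = €11,794,764.80 − €4,363,300 = €7,431,464.80.
After interest of €2,491,192.00, pre-tax earnings = €4,940,272.80.
Degree of combined leverage = contribution ÷ (EBIT − I) = €11,794,764.80 ÷ €4,940,272.80 = 2.3875.
%ΔEPS = DCL × %ΔSales = 2.3875 × +17.1% = +40.8%.

+40.8%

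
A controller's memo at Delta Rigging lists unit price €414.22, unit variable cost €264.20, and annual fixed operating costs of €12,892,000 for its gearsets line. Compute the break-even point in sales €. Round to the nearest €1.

€35,596,082

CM per unit = €414.22 − €264.20 = €150.02; CM ratio = €150.02 / €414.22 = 0.3622.
Break-even sales = FC ÷ CM ratio = €12,892,000 × €414.22 / €150.02 = €35,596,082.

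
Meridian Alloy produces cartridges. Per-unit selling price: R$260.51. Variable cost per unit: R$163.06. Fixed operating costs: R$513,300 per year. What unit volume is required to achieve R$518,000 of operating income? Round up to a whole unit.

10,583 cartridges

Each unit contributes R$260.51 − R$163.06 = R$97.45.
Required volume = (fixed costs + target profit) ÷ CM = (R$513,300 + R$518,000) ÷ R$97.45 = 10,582.86, so 10,583 cartridges.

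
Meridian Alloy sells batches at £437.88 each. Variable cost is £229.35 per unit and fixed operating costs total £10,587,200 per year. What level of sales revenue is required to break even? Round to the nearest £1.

Contribution margin per unit = £437.88 − £229.35 = £208.53, a CM ratio of £208.53 ÷ £437.88 = 0.4762.
Break-even sales = FC ÷ CM ratio = £10,587,200 × £437.88 / £208.53 = £22,231,445.

£22,231,445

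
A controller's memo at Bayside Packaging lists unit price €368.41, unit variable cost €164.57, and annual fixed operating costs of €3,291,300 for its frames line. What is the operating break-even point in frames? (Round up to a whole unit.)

16,147 frames

Contribution margin per unit = €368.41 − €164.57 = €203.84.
Break-even volume = fixed costs ÷ CM per unit = €3,291,300 ÷ €203.84 = 16,146.49, so 16,147 frames.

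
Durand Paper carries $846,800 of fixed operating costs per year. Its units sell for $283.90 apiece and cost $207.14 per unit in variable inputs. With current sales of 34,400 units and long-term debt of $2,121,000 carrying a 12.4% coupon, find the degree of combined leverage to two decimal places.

1.73

Contribution at this volume is 34,400 × $76.76 = $2,640,544.00.
EBIT = $2,640,544.00 − $846,800 = $1,793,744.00. Interest = $263,004.00.
DOL = $2,640,544.00 ÷ $1,793,744.00 = 1.4721; DFL = $1,793,744.00 ÷ $1,530,740.00 = 1.1718.
Combined leverage = 1.4721 × 1.1718 = 1.7250.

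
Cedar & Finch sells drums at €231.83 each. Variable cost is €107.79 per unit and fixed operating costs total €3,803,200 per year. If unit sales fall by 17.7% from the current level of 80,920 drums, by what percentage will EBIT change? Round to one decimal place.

Contribution at this volume is 80,920 × €124.04 = €10,037,316.80.
EBIT = €10,037,316.80 − €3,803,200 = €6,234,116.80.
DOL = contribution ÷ EBIT = €10,037,316.80 ÷ €6,234,116.80 = 1.6101.
Operating income changes by 1.6101 × -17.7% = -28.5%.

-28.5%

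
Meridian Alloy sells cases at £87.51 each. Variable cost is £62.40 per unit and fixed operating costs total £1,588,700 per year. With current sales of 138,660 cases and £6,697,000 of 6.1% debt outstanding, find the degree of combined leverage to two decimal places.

Total contribution margin = 138,660 × £25.11 = £3,481,752.60.
Subtracting fixed costs: EBIT = £3,481,752.60 − £1,588,700 = £1,893,052.60. Interest = £408,517.00, so EBIT − I = £1,484,535.60.
DCL = contribution ÷ (EBIT − I) = £3,481,752.60 ÷ £1,484,535.60 = 2.3453.

2.35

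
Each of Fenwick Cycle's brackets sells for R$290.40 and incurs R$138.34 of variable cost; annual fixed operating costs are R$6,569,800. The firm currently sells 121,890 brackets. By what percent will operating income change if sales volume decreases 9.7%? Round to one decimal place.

At 121,890 units, contribution = 121,890 × R$152.06 = R$18,534,593.40.
Subtracting fixed costs: EBIT = R$18,534,593.40 − R$6,569,800 = R$11,964,793.40.
Degree of operating leverage = R$18,534,593.40 / R$11,964,793.40 = 1.5491.
%ΔEBIT = DOL × %ΔSales = 1.5491 × -9.7% = -15.0%.

-15.0%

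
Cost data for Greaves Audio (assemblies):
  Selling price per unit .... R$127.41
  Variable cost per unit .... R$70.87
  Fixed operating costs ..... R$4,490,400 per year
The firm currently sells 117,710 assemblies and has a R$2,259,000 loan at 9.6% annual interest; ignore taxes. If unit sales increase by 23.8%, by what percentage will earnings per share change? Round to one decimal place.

At 117,710 units, contribution = 117,710 × R$56.54 = R$6,655,323.40.
EBIT = R$6,655,323.40 − R$4,490,400 = R$2,164,923.40.
Interest = R$216,864.00, so EBIT − I = R$1,948,059.40.
Degree of combined leverage = contribution ÷ (EBIT − I) = R$6,655,323.40 ÷ R$1,948,059.40 = 3.4164.
%ΔEPS = DCL × %ΔSales = 3.4164 × +23.8% = +81.3%.

+81.3%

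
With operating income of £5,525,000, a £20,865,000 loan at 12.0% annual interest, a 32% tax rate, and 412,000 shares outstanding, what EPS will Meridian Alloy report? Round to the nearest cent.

£4.99

Interest = £2,503,800.00, so EBT = £5,525,000 − £2,503,800.00 = £3,021,200.00.
Net income = £3,021,200.00 × (1 − 0.32) = £2,054,416.00.
Per share: £2,054,416.00 / 412,000 shares = £4.99.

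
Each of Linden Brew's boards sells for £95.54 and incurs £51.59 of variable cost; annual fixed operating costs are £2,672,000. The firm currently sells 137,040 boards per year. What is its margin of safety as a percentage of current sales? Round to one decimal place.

Each unit contributes £95.54 − £51.59 = £43.95. Break-even units = £2,672,000 ÷ £43.95 = 60,796.36; break-even revenue = 60,796.36 × £95.54 = £5,808,484.19.
Current sales = 137,040 × £95.54 = £13,092,801.60.
Margin of safety = (£13,092,801.60 − £5,808,484.19) ÷ £13,092,801.60 = 55.6%.

55.6%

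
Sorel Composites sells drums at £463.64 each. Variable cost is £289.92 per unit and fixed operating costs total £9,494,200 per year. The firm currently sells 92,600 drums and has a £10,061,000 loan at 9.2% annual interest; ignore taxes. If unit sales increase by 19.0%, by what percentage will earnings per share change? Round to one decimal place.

+53.9%

Total contribution margin = 92,600 × £173.72 = £16,086,472.00.
Subtracting fixed costs: EBIT = £16,086,472.00 − £9,494,200 = £6,592,272.00.
Interest = £925,612.00, so EBIT − I = £5,666,660.00.
DCL = total CM / (EBIT − I) = £16,086,472.00 / £5,666,660.00 = 2.8388.
%ΔEPS = DCL × %ΔSales = 2.8388 × +19.0% = +53.9%.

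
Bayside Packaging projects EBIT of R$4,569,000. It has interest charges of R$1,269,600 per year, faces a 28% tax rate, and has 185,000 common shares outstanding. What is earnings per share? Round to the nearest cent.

Interest = R$1,269,600.00, so EBT = R$4,569,000 − R$1,269,600.00 = R$3,299,400.00.
Net income = R$3,299,400.00 × (1 − 0.28) = R$2,375,568.00.
EPS = R$2,375,568.00 ÷ 185,000 = R$12.84.

R$12.84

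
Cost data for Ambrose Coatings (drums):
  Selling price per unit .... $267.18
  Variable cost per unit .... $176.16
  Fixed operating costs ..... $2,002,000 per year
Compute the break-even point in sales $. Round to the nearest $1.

Contribution margin per unit = $267.18 − $176.16 = $91.02, a CM ratio of $91.02 ÷ $267.18 = 0.3407.
Break-even revenue = fixed costs × price ÷ CM = $2,002,000 × $267.18 ÷ $91.02 = $5,876,668.

$5,876,668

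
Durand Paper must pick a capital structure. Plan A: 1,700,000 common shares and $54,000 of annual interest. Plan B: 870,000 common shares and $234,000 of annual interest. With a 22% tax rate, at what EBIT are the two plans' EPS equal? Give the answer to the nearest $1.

At indifference, (EBIT − 54,000)(1 − t)/1,700,000 = (EBIT − 234,000)(1 − t)/870,000.
The (1 − t) factor cancels: (EBIT − 54,000) × 870,000 = (EBIT − 234,000) × 1,700,000.
EBIT × (1,700,000 − 870,000) = 234,000 × 1,700,000 − 54,000 × 870,000 = 350,820,000,000, so EBIT = 350,820,000,000 ÷ 830,000 = 422,674.70.

$422,675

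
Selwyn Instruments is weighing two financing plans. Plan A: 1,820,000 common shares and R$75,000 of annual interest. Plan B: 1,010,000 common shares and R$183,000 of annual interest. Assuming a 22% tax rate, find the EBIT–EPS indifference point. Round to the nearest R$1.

R$317,667

At indifference, (EBIT − 75,000)(1 − t)/1,820,000 = (EBIT − 183,000)(1 − t)/1,010,000.
The (1 − t) factor cancels: (EBIT − 75,000) × 1,010,000 = (EBIT − 183,000) × 1,820,000.
EBIT × (1,820,000 − 1,010,000) = 183,000 × 1,820,000 − 75,000 × 1,010,000 = 257,310,000,000, so EBIT = 257,310,000,000 ÷ 810,000 = 317,666.67.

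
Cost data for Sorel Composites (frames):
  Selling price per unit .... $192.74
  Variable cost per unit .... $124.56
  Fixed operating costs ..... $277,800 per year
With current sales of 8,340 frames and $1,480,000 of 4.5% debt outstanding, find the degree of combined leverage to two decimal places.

At 8,340 units, contribution = 8,340 × $68.18 = $568,621.20.
Operating income = contribution − fixed costs = $568,621.20 − $277,800 = $290,821.20. Interest = $66,600.00, so EBIT − I = $224,221.20.
DCL = contribution ÷ (EBIT − I) = $568,621.20 ÷ $224,221.20 = 2.5360.

2.54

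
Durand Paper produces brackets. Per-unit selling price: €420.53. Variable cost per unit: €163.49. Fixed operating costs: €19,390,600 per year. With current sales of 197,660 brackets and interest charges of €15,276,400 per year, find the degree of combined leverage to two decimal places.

3.15

Total contribution margin = 197,660 × €257.04 = €50,806,526.40.
EBIT = €50,806,526.40 − €19,390,600 = €31,415,926.40. Interest = €15,276,400.00.
DOL = €50,806,526.40 ÷ €31,415,926.40 = 1.6172; DFL = €31,415,926.40 ÷ €16,139,526.40 = 1.9465.
DCL = DOL × DFL = 1.6172 × 1.9465 = 3.1479.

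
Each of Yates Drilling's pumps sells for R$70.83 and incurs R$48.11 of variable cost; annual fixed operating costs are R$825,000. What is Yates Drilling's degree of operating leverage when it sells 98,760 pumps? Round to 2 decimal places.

At 98,760 units, contribution = 98,760 × R$22.72 = R$2,243,827.20.
Operating income = contribution − fixed costs = R$2,243,827.20 − R$825,000 = R$1,418,827.20.
Degree of operating leverage = R$2,243,827.20 / R$1,418,827.20 = 1.5815.

1.58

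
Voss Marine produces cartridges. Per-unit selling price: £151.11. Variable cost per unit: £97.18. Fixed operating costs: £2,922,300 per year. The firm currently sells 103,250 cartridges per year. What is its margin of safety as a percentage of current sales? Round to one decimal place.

Contribution margin per unit = £151.11 − £97.18 = £53.93. Break-even units = £2,922,300 ÷ £53.93 = 54,186.91; break-even revenue = 54,186.91 × £151.11 = £8,188,183.81.
Current sales = 103,250 × £151.11 = £15,602,107.50.
Margin of safety = (£15,602,107.50 − £8,188,183.81) ÷ £15,602,107.50 = 47.5%.

47.5%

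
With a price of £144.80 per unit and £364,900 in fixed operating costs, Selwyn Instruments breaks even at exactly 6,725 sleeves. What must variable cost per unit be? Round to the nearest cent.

Contribution per unit must be FC / Q = £364,900 / 6,725 = £54.2602.
Variable cost per unit = £144.80 − £54.2602 = £90.54.

£90.54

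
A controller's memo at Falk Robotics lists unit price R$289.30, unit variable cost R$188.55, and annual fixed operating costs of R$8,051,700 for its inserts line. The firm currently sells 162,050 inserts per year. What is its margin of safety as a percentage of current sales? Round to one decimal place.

50.7%

Contribution margin per unit = R$289.30 − R$188.55 = R$100.75. Break-even units = R$8,051,700 ÷ R$100.75 = 79,917.62; break-even revenue = 79,917.62 × R$289.30 = R$23,120,166.85.
Current sales = 162,050 × R$289.30 = R$46,881,065.00.
Margin of safety = (R$46,881,065.00 − R$23,120,166.85) ÷ R$46,881,065.00 = 50.7%.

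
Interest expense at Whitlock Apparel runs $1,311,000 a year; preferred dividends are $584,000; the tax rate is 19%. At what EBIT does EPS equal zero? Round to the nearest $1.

Preferred dividends are paid after tax, so their pre-tax equivalent is $584,000 ÷ (1 − 0.19) = $720,987.65.
Financial break-even EBIT = interest + D_p ÷ (1 − t) = $1,311,000 + $720,987.65 = $2,031,987.65.

$2,031,988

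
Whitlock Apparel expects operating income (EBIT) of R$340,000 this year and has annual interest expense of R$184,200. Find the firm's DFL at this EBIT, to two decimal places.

Annual interest charges come to R$184,200.00.
Degree of financial leverage = EBIT / (EBIT − interest) = R$340,000 / R$155,800.00 = 2.1823.

2.18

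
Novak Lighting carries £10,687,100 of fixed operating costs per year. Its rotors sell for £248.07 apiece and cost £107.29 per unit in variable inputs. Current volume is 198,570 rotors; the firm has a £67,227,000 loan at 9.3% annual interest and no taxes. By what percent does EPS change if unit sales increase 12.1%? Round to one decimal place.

Total contribution margin = 198,570 × £140.78 = £27,954,684.60.
EBIT = £27,954,684.60 − £10,687,100 = £17,267,584.60.
After interest of £6,252,111.00, pre-tax earnings = £11,015,473.60.
DCL = total CM / (EBIT − I) = £27,954,684.60 / £11,015,473.60 = 2.5378.
%ΔEPS = DCL × %ΔSales = 2.5378 × +12.1% = +30.7%.

+30.7%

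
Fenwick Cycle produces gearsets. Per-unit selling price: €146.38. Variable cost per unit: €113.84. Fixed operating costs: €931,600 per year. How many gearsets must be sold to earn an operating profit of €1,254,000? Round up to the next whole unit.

Contribution margin per unit = €146.38 − €113.84 = €32.54.
Units = (FC + target) / CM = (€931,600 + €1,254,000) / €32.54 = 67,166.56, so 67,167 gearsets.

67,167 gearsets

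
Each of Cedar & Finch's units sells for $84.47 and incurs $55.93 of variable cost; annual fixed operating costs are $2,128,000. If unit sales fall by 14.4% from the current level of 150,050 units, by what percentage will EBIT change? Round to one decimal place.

-28.6%

Total contribution margin = 150,050 × $28.54 = $4,282,427.00.
Subtracting fixed costs: EBIT = $4,282,427.00 − $2,128,000 = $2,154,427.00.
DOL = contribution ÷ EBIT = $4,282,427.00 ÷ $2,154,427.00 = 1.9877.
%ΔEBIT = DOL × %ΔSales = 1.9877 × -14.4% = -28.6%.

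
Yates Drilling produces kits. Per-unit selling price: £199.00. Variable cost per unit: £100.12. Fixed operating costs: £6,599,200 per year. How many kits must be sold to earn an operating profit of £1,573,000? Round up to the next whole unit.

82,648 kits

Each unit contributes £199.00 − £100.12 = £98.88.
Required volume = (fixed costs + target profit) ÷ CM = (£6,599,200 + £1,573,000) ÷ £98.88 = 82,647.65, so 82,648 kits.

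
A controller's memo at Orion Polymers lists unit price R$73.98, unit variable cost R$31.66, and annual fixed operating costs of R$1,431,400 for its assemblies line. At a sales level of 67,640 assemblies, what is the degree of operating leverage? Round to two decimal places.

2.00

Contribution at this volume is 67,640 × R$42.32 = R$2,862,524.80.
Operating income = contribution − fixed costs = R$2,862,524.80 − R$1,431,400 = R$1,431,124.80.
DOL = contribution ÷ EBIT = R$2,862,524.80 ÷ R$1,431,124.80 = 2.0002.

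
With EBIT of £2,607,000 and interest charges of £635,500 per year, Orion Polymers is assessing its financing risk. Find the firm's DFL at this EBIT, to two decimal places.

Interest = £635,500.00.
DFL = EBIT ÷ (EBIT − I) = £2,607,000 ÷ (£2,607,000 − £635,500.00) = £2,607,000 ÷ £1,971,500.00 = 1.3223.

1.32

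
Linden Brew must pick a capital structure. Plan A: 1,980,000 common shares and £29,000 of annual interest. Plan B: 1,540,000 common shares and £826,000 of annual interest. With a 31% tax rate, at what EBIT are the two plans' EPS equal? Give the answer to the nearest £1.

At indifference, (EBIT − 29,000)(1 − t)/1,980,000 = (EBIT − 826,000)(1 − t)/1,540,000.
Cancelling (1 − t) and cross-multiplying: 1,540,000·(EBIT − 29,000) = 1,980,000·(EBIT − 826,000).
Solving, EBIT = (826,000·1,980,000 − 29,000·1,540,000) / (1,980,000 − 1,540,000) = 1,590,820,000,000 / 440,000 = 3,615,500.00.

£3,615,500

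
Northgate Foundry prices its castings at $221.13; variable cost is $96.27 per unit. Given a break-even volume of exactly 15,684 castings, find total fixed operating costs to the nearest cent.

Contribution margin per unit = $221.13 − $96.27 = $124.86.
Fixed costs = break-even units × CM = 15,684 × $124.86 = $1,958,304.24.

$1,958,304.24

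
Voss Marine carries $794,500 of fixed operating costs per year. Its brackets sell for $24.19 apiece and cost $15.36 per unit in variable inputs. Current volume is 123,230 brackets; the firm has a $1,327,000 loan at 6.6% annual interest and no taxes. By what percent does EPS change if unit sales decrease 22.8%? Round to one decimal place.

Contribution at this volume is 123,230 × $8.83 = $1,088,120.90.
Operating income = contribution − fixed costs = $1,088,120.90 − $794,500 = $293,620.90.
After interest of $87,582.00, pre-tax earnings = $206,038.90.
Degree of combined leverage = contribution ÷ (EBIT − I) = $1,088,120.90 ÷ $206,038.90 = 5.2811.
%ΔEPS = DCL × %ΔSales = 5.2811 × -22.8% = -120.4%.

-120.4%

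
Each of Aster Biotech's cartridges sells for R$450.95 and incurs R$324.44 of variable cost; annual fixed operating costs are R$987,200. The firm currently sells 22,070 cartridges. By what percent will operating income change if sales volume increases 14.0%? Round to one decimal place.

+21.7%

At 22,070 units, contribution = 22,070 × R$126.51 = R$2,792,075.70.
Operating income = contribution − fixed costs = R$2,792,075.70 − R$987,200 = R$1,804,875.70.
DOL = contribution ÷ EBIT = R$2,792,075.70 ÷ R$1,804,875.70 = 1.5470.
So EBIT moves 1.5470 × (+14.0%) = +21.7%.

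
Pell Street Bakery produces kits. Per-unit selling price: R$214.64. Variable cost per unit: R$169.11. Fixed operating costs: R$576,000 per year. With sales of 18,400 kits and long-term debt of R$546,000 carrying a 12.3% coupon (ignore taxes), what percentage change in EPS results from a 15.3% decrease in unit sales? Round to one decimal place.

Total contribution margin = 18,400 × R$45.53 = R$837,752.00.
Subtracting fixed costs: EBIT = R$837,752.00 − R$576,000 = R$261,752.00.
After interest of R$67,158.00, pre-tax earnings = R$194,594.00.
DCL = total CM / (EBIT − I) = R$837,752.00 / R$194,594.00 = 4.3051.
EPS therefore changes by 4.3051 × (-15.3%) = -65.9%.

-65.9%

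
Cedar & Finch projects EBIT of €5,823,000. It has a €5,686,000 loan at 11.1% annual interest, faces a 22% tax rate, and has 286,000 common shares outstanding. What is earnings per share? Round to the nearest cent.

Interest = €631,146.00, so EBT = €5,823,000 − €631,146.00 = €5,191,854.00.
Net income = €5,191,854.00 × (1 − 0.22) = €4,049,646.12.
EPS = €4,049,646.12 ÷ 286,000 = €14.16.

€14.16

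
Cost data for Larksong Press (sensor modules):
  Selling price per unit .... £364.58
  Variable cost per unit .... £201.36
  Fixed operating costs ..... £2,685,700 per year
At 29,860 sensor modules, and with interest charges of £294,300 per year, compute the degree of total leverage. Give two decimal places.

2.57

Contribution at this volume is 29,860 × £163.22 = £4,873,749.20.
Subtracting fixed costs: EBIT = £4,873,749.20 − £2,685,700 = £2,188,049.20. Interest = £294,300.00, so EBIT − I = £1,893,749.20.
DCL = contribution ÷ (EBIT − I) = £4,873,749.20 ÷ £1,893,749.20 = 2.5736.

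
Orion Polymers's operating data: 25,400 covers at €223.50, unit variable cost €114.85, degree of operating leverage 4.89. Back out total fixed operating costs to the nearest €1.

Contribution at this volume is 25,400 × €108.65 = €2,759,710.00.
Since DOL = CM ÷ EBIT, EBIT = €2,759,710.00 ÷ 4.89 = €564,357.87.
Fixed costs = CM − EBIT = €2,759,710.00 − €564,357.87 = €2,195,352.

€2,195,352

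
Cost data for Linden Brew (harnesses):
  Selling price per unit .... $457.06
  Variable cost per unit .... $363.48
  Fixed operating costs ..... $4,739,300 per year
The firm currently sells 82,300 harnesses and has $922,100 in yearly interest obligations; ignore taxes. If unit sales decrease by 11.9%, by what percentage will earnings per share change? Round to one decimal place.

-44.9%

Contribution at this volume is 82,300 × $93.58 = $7,701,634.00.
EBIT = $7,701,634.00 − $4,739,300 = $2,962,334.00.
Interest = $922,100.00, so EBIT − I = $2,040,234.00.
DCL = total CM / (EBIT − I) = $7,701,634.00 / $2,040,234.00 = 3.7749.
EPS therefore changes by 3.7749 × (-11.9%) = -44.9%.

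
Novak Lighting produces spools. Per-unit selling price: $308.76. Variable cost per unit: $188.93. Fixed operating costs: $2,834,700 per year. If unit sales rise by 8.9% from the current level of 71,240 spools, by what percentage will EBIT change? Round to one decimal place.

+13.3%

Contribution at this volume is 71,240 × $119.83 = $8,536,689.20.
Operating income = contribution − fixed costs = $8,536,689.20 − $2,834,700 = $5,701,989.20.
Degree of operating leverage = $8,536,689.20 / $5,701,989.20 = 1.4971.
So EBIT moves 1.4971 × (+8.9%) = +13.3%.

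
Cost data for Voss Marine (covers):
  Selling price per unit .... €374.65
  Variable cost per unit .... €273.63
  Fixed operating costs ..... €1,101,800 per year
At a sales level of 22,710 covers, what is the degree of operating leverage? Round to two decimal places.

At 22,710 units, contribution = 22,710 × €101.02 = €2,294,164.20.
EBIT = €2,294,164.20 − €1,101,800 = €1,192,364.20.
DOL = contribution ÷ EBIT = €2,294,164.20 ÷ €1,192,364.20 = 1.9240.

1.92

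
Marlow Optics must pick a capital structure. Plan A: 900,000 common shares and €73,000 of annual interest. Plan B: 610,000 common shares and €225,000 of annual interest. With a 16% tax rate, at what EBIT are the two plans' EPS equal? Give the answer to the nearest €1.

At indifference, (EBIT − 73,000)(1 − t)/900,000 = (EBIT − 225,000)(1 − t)/610,000.
The (1 − t) factor cancels: (EBIT − 73,000) × 610,000 = (EBIT − 225,000) × 900,000.
Solving, EBIT = (225,000·900,000 − 73,000·610,000) / (900,000 − 610,000) = 157,970,000,000 / 290,000 = 544,724.14.

€544,724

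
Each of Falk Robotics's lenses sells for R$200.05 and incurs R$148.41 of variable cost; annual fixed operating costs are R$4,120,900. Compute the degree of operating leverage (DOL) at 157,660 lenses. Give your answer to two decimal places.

2.02

Total contribution margin = 157,660 × R$51.64 = R$8,141,562.40.
Operating income = contribution − fixed costs = R$8,141,562.40 − R$4,120,900 = R$4,020,662.40.
DOL = contribution ÷ EBIT = R$8,141,562.40 ÷ R$4,020,662.40 = 2.0249.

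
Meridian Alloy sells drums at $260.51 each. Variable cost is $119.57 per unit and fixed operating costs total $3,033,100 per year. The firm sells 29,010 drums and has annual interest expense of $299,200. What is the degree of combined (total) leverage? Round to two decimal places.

5.41

Total contribution margin = 29,010 × $140.94 = $4,088,669.40.
Subtracting fixed costs: EBIT = $4,088,669.40 − $3,033,100 = $1,055,569.40. Interest = $299,200.00.
DOL = $4,088,669.40 ÷ $1,055,569.40 = 3.8734; DFL = $1,055,569.40 ÷ $756,369.40 = 1.3956.
Combined leverage = 3.8734 × 1.3956 = 5.4057.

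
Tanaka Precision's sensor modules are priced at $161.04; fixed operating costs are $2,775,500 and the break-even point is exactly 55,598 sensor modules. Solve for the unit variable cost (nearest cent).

$111.12

Contribution per unit must be FC / Q = $2,775,500 / 55,598 = $49.9209.
Hence VC = price − CM = $161.04 − $49.9209 = $111.12.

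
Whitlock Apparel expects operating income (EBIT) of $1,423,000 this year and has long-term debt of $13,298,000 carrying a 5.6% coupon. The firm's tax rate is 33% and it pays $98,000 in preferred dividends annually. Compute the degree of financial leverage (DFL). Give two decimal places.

Interest = $744,688.00.
Preferred dividends grossed up pre-tax: $98,000 / (1 − 0.33) = $146,268.66.
DFL = EBIT ÷ [EBIT − I − D_p/(1−t)] = $1,423,000 ÷ [$1,423,000 − $744,688.00 − $146,268.66] = $1,423,000 ÷ $532,043.34 = 2.6746.

2.67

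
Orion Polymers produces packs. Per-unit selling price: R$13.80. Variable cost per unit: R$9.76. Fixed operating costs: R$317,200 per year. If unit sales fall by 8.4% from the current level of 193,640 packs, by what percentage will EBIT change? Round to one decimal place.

Contribution at this volume is 193,640 × R$4.04 = R$782,305.60.
Operating income = contribution − fixed costs = R$782,305.60 − R$317,200 = R$465,105.60.
Degree of operating leverage = R$782,305.60 / R$465,105.60 = 1.6820.
%ΔEBIT = DOL × %ΔSales = 1.6820 × -8.4% = -14.1%.

-14.1%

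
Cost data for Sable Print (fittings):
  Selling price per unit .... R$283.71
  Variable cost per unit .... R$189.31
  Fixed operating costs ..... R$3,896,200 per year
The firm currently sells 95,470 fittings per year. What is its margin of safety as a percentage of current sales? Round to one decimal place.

56.8%

Contribution margin per unit = R$283.71 − R$189.31 = R$94.40. Break-even units = R$3,896,200 ÷ R$94.40 = 41,273.31; break-even revenue = 41,273.31 × R$283.71 = R$11,709,649.39.
Current sales = 95,470 × R$283.71 = R$27,085,793.70.
Margin of safety = (R$27,085,793.70 − R$11,709,649.39) ÷ R$27,085,793.70 = 56.8%.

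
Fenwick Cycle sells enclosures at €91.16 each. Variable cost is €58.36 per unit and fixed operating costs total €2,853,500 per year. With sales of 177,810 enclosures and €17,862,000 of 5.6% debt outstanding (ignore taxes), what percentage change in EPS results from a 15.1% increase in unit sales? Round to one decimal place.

+44.5%

At 177,810 units, contribution = 177,810 × €32.80 = €5,832,168.00.
Subtracting fixed costs: EBIT = €5,832,168.00 − €2,853,500 = €2,978,668.00.
Interest = €1,000,272.00, so EBIT − I = €1,978,396.00.
Degree of combined leverage = contribution ÷ (EBIT − I) = €5,832,168.00 ÷ €1,978,396.00 = 2.9479.
%ΔEPS = DCL × %ΔSales = 2.9479 × +15.1% = +44.5%.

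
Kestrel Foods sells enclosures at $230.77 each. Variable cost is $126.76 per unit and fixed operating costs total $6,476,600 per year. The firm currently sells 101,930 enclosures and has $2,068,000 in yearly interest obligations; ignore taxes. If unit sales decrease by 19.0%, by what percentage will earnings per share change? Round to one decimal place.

-97.9%

Total contribution margin = 101,930 × $104.01 = $10,601,739.30.
EBIT = $10,601,739.30 − $6,476,600 = $4,125,139.30.
Interest = $2,068,000.00, so EBIT − I = $2,057,139.30.
Degree of combined leverage = contribution ÷ (EBIT − I) = $10,601,739.30 ÷ $2,057,139.30 = 5.1536.
%ΔEPS = DCL × %ΔSales = 5.1536 × -19.0% = -97.9%.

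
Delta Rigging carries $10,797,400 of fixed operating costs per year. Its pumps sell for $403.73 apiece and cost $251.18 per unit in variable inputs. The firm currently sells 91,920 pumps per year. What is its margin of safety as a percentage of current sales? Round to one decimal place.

Each unit contributes $403.73 − $251.18 = $152.55. Break-even units = $10,797,400 ÷ $152.55 = 70,779.42; break-even revenue = 70,779.42 × $403.73 = $28,575,773.86.
Actual sales revenue = 91,920 × $403.73 = $37,110,861.60.
Margin of safety = ($37,110,861.60 − $28,575,773.86) ÷ $37,110,861.60 = 23.0%.

23.0%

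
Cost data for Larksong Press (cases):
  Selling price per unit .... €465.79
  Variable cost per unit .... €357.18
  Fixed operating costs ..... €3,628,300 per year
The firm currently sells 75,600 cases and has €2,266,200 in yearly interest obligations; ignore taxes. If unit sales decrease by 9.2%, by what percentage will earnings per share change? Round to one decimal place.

Contribution at this volume is 75,600 × €108.61 = €8,210,916.00.
Operating income = contribution − fixed costs = €8,210,916.00 − €3,628,300 = €4,582,616.00.
After interest of €2,266,200.00, pre-tax earnings = €2,316,416.00.
DCL = total CM / (EBIT − I) = €8,210,916.00 / €2,316,416.00 = 3.5447.
%ΔEPS = DCL × %ΔSales = 3.5447 × -9.2% = -32.6%.

-32.6%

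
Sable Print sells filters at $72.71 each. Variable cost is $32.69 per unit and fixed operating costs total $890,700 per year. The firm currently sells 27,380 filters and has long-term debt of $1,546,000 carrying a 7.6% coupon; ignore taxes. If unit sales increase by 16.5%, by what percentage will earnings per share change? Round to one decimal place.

+206.5%

Contribution at this volume is 27,380 × $40.02 = $1,095,747.60.
Subtracting fixed costs: EBIT = $1,095,747.60 − $890,700 = $205,047.60.
After interest of $117,496.00, pre-tax earnings = $87,551.60.
DCL = total CM / (EBIT − I) = $1,095,747.60 / $87,551.60 = 12.5154.
EPS therefore changes by 12.5154 × (+16.5%) = +206.5%.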